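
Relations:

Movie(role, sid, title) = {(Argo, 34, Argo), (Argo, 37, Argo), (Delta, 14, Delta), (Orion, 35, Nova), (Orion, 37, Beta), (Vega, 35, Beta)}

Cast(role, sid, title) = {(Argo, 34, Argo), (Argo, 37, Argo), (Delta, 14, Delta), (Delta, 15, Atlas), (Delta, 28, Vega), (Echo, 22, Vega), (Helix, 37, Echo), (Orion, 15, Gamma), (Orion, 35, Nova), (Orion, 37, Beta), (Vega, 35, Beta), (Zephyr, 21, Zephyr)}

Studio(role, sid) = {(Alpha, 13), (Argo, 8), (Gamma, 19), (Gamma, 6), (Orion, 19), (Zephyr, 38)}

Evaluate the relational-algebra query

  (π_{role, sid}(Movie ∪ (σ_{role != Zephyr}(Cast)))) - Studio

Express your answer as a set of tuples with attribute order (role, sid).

σ[role != Zephyr]: keep tuples satisfying role != Zephyr → {(Argo, 34, Argo), (Argo, 37, Argo), (Delta, 14, Delta), (Delta, 15, Atlas), (Delta, 28, Vega), (Echo, 22, Vega), (Helix, 37, Echo), (Orion, 15, Gamma), (Orion, 35, Nova), (Orion, 37, Beta), (Vega, 35, Beta)}
Set union of the two operands is {(Argo, 34, Argo), (Argo, 37, Argo), (Delta, 14, Delta), (Delta, 15, Atlas), (Delta, 28, Vega), (Echo, 22, Vega), (Helix, 37, Echo), (Orion, 15, Gamma), (Orion, 35, Nova), (Orion, 37, Beta), (Vega, 35, Beta)}.
π[role, sid]: project onto (role, sid) → {(Argo, 34), (Argo, 37), (Delta, 14), (Delta, 15), (Delta, 28), (Echo, 22), (Helix, 37), (Orion, 15), (Orion, 35), (Orion, 37), (Vega, 35)}
Set difference of the two operands is {(Argo, 34), (Argo, 37), (Delta, 14), (Delta, 15), (Delta, 28), (Echo, 22), (Helix, 37), (Orion, 15), (Orion, 35), (Orion, 37), (Vega, 35)}.

{(Argo, 34), (Argo, 37), (Delta, 14), (Delta, 15), (Delta, 28), (Echo, 22), (Helix, 37), (Orion, 15), (Orion, 35), (Orion, 37), (Vega, 35)}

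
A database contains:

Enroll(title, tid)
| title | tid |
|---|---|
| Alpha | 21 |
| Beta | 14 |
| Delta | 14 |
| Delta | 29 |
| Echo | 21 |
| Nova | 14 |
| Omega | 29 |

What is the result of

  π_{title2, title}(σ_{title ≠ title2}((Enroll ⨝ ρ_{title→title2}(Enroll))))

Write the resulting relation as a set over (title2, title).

ρ[title→title2]: schema becomes (title2, tid); tuples unchanged.
Joining Enroll and ρ_{title→title2}(Enroll) on tid yields {(Alpha, 21, Alpha), (Alpha, 21, Echo), (Beta, 14, Beta), (Beta, 14, Delta), (Beta, 14, Nova), (Delta, 14, Beta), (Delta, 14, Delta), (Delta, 14, Nova), (Delta, 29, Delta), (Delta, 29, Omega), (Echo, 21, Alpha), (Echo, 21, Echo), (Nova, 14, Beta), (Nova, 14, Delta), (Nova, 14, Nova), (Omega, 29, Delta), (Omega, 29, Omega)}.
Apply σ_{title ≠ title2}; surviving tuples: {(Alpha, 21, Echo), (Beta, 14, Delta), (Beta, 14, Nova), (Delta, 14, Beta), (Delta, 14, Nova), (Delta, 29, Omega), (Echo, 21, Alpha), (Nova, 14, Beta), (Nova, 14, Delta), (Omega, 29, Delta)}
Keep only column(s) title2, title: {(Alpha, Echo), (Beta, Delta), (Beta, Nova), (Delta, Beta), (Delta, Nova), (Delta, Omega), (Echo, Alpha), (Nova, Beta), (Nova, Delta), (Omega, Delta)}

{(Alpha, Echo), (Beta, Delta), (Beta, Nova), (Delta, Beta), (Delta, Nova), (Delta, Omega), (Echo, Alpha), (Nova, Beta), (Nova, Delta), (Omega, Delta)}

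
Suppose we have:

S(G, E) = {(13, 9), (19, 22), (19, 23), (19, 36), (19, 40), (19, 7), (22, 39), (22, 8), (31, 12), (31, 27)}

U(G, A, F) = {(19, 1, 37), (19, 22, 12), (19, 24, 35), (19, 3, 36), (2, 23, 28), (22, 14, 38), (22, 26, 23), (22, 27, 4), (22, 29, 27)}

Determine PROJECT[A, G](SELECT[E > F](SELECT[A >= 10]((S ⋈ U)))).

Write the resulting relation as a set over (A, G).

S ⋈ U (natural join on G): {(19, 22, 1, 37), (19, 22, 22, 12), (19, 22, 24, 35), (19, 22, 3, 36), (19, 23, 1, 37), (19, 23, 22, 12), (19, 23, 24, 35), (19, 23, 3, 36), (19, 36, 1, 37), (19, 36, 22, 12), (19, 36, 24, 35), (19, 36, 3, 36), (19, 40, 1, 37), (19, 40, 22, 12), (19, 40, 24, 35), (19, 40, 3, 36), (19, 7, 1, 37), (19, 7, 22, 12), (19, 7, 24, 35), (19, 7, 3, 36), (22, 39, 14, 38), (22, 39, 26, 23), (22, 39, 27, 4), (22, 39, 29, 27), (22, 8, 14, 38), (22, 8, 26, 23), (22, 8, 27, 4), (22, 8, 29, 27)}
Selection A >= 10: {(19, 22, 22, 12), (19, 22, 24, 35), (19, 23, 22, 12), (19, 23, 24, 35), (19, 36, 22, 12), (19, 36, 24, 35), (19, 40, 22, 12), (19, 40, 24, 35), (19, 7, 22, 12), (19, 7, 24, 35), (22, 39, 14, 38), (22, 39, 26, 23), (22, 39, 27, 4), (22, 39, 29, 27), (22, 8, 14, 38), (22, 8, 26, 23), (22, 8, 27, 4), (22, 8, 29, 27)}
Selection E > F: {(19, 22, 22, 12), (19, 23, 22, 12), (19, 36, 22, 12), (19, 36, 24, 35), (19, 40, 22, 12), (19, 40, 24, 35), (22, 39, 14, 38), (22, 39, 26, 23), (22, 39, 27, 4), (22, 39, 29, 27), (22, 8, 27, 4)}
π_{A, G} gives {(14, 22), (22, 19), (24, 19), (26, 22), (27, 22), (29, 22)} (5 duplicate(s) eliminated).

{(14, 22), (22, 19), (24, 19), (26, 22), (27, 22), (29, 22)}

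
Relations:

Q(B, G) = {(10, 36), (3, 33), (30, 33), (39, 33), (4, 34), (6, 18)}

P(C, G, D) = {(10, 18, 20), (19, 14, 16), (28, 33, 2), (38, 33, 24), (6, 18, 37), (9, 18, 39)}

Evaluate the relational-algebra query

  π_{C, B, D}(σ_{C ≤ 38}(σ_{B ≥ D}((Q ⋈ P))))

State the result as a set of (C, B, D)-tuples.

Q ⋈ P (natural join on G): {(3, 33, 28, 2), (3, 33, 38, 24), (30, 33, 28, 2), (30, 33, 38, 24), (39, 33, 28, 2), (39, 33, 38, 24), (6, 18, 10, 20), (6, 18, 6, 37), (6, 18, 9, 39)}
Selection B ≥ D: {(3, 33, 28, 2), (30, 33, 28, 2), (30, 33, 38, 24), (39, 33, 28, 2), (39, 33, 38, 24)}
Selection C ≤ 38: {(3, 33, 28, 2), (30, 33, 28, 2), (30, 33, 38, 24), (39, 33, 28, 2), (39, 33, 38, 24)}
Projecting to C, B, D: {(28, 3, 2), (28, 30, 2), (28, 39, 2), (38, 30, 24), (38, 39, 24)}

{(28, 3, 2), (28, 30, 2), (28, 39, 2), (38, 30, 24), (38, 39, 24)}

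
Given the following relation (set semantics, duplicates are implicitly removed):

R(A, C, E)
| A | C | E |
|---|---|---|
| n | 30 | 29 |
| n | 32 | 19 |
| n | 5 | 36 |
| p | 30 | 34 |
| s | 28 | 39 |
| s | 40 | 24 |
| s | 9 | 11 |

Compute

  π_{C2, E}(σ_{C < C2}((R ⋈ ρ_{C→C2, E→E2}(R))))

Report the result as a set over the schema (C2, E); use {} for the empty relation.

ρ[C→C2, E→E2]: schema becomes (A, C2, E2); tuples unchanged.
Natural join on A: {(n, 30, 29, 30, 29), (n, 30, 29, 32, 19), (n, 30, 29, 5, 36), (n, 32, 19, 30, 29), (n, 32, 19, 32, 19), (n, 32, 19, 5, 36), (n, 5, 36, 30, 29), (n, 5, 36, 32, 19), (n, 5, 36, 5, 36), (p, 30, 34, 30, 34), (s, 28, 39, 28, 39), (s, 28, 39, 40, 24), (s, 28, 39, 9, 11), (s, 40, 24, 28, 39), (s, 40, 24, 40, 24), (s, 40, 24, 9, 11), (s, 9, 11, 28, 39), (s, 9, 11, 40, 24), (s, 9, 11, 9, 11)}
Filtering on C < C2 leaves {(n, 30, 29, 32, 19), (n, 5, 36, 30, 29), (n, 5, 36, 32, 19), (s, 28, 39, 40, 24), (s, 9, 11, 28, 39), (s, 9, 11, 40, 24)}.
π[C2, E]: project onto (C2, E) → {(28, 11), (30, 36), (32, 29), (32, 36), (40, 11), (40, 39)}

{(28, 11), (30, 36), (32, 29), (32, 36), (40, 11), (40, 39)}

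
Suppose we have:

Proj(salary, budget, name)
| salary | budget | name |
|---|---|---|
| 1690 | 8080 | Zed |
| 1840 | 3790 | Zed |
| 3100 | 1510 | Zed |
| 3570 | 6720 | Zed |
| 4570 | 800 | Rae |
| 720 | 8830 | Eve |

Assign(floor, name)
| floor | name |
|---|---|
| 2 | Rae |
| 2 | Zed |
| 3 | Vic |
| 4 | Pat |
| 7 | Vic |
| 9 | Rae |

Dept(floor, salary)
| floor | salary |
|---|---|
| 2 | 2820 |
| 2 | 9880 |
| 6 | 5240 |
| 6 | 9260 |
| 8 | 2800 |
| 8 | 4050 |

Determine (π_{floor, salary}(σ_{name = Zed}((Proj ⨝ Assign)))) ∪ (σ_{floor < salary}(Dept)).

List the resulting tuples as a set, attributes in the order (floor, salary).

Proj ⋈ Assign (natural join on name): {(1690, 8080, Zed, 2), (1840, 3790, Zed, 2), (3100, 1510, Zed, 2), (3570, 6720, Zed, 2), (4570, 800, Rae, 2), (4570, 800, Rae, 9)}
Filtering on name = Zed leaves {(1690, 8080, Zed, 2), (1840, 3790, Zed, 2), (3100, 1510, Zed, 2), (3570, 6720, Zed, 2)}.
Projecting to floor, salary: {(2, 1690), (2, 1840), (2, 3100), (2, 3570)}
Filtering on floor < salary leaves {(2, 2820), (2, 9880), (6, 5240), (6, 9260), (8, 2800), (8, 4050)}.
Set union of the two operands is {(2, 1690), (2, 1840), (2, 2820), (2, 3100), (2, 3570), (2, 9880), (6, 5240), (6, 9260), (8, 2800), (8, 4050)}.

{(2, 1690), (2, 1840), (2, 2820), (2, 3100), (2, 3570), (2, 9880), (6, 5240), (6, 9260), (8, 2800), (8, 4050)}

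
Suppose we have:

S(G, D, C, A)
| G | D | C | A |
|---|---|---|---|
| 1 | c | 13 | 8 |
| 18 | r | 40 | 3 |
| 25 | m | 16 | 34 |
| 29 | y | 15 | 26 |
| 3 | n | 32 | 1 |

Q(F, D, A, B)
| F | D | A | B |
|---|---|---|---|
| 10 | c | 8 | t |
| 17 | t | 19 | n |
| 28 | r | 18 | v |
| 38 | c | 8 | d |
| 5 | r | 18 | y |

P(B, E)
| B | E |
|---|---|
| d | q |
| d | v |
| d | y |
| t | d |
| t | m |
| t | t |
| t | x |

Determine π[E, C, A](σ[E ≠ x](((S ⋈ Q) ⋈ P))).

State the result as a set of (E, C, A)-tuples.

{(d, 13, 8), (m, 13, 8), (q, 13, 8), (t, 13, 8), (v, 13, 8), (y, 13, 8)}

Joining S and Q on D, A yields {(1, c, 13, 8, 10, t), (1, c, 13, 8, 38, d)}.
Joining (S ⋈ Q) and P on B yields {(1, c, 13, 8, 10, t, d), (1, c, 13, 8, 10, t, m), (1, c, 13, 8, 10, t, t), (1, c, 13, 8, 10, t, x), (1, c, 13, 8, 38, d, q), (1, c, 13, 8, 38, d, v), (1, c, 13, 8, 38, d, y)}.
Apply σ_{E ≠ x}; surviving tuples: {(1, c, 13, 8, 10, t, d), (1, c, 13, 8, 10, t, m), (1, c, 13, 8, 10, t, t), (1, c, 13, 8, 38, d, q), (1, c, 13, 8, 38, d, v), (1, c, 13, 8, 38, d, y)}
Projecting to E, C, A: {(d, 13, 8), (m, 13, 8), (q, 13, 8), (t, 13, 8), (v, 13, 8), (y, 13, 8)}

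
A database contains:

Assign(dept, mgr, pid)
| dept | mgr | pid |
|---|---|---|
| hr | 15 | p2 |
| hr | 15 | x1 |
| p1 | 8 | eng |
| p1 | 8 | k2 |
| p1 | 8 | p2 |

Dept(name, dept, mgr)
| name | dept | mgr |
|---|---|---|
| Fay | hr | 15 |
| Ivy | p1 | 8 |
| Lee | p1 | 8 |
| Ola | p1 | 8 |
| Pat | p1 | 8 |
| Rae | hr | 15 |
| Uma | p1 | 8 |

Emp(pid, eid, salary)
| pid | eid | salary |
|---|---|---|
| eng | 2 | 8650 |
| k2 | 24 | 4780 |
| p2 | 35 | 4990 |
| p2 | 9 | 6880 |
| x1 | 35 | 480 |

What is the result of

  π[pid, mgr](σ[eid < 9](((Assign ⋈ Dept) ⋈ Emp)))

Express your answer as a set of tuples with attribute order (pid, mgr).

{(eng, 8)}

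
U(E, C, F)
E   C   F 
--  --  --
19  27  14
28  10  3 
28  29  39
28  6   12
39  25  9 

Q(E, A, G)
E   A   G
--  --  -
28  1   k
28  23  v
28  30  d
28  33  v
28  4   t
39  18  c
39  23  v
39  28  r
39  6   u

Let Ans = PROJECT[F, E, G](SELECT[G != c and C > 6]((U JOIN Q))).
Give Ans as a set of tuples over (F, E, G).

{(3, 28, d), (3, 28, k), (3, 28, t), (3, 28, v), (39, 28, d), (39, 28, k), (39, 28, t), (39, 28, v), (9, 39, r), (9, 39, u), (9, 39, v)}

U ⋈ Q (natural join on E): {(28, 10, 3, 1, k), (28, 10, 3, 23, v), (28, 10, 3, 30, d), (28, 10, 3, 33, v), (28, 10, 3, 4, t), (28, 29, 39, 1, k), (28, 29, 39, 23, v), (28, 29, 39, 30, d), (28, 29, 39, 33, v), (28, 29, 39, 4, t), (28, 6, 12, 1, k), (28, 6, 12, 23, v), (28, 6, 12, 30, d), (28, 6, 12, 33, v), (28, 6, 12, 4, t), (39, 25, 9, 18, c), (39, 25, 9, 23, v), (39, 25, 9, 28, r), (39, 25, 9, 6, u)}
Apply σ_{G != c and C > 6}; surviving tuples: {(28, 10, 3, 1, k), (28, 10, 3, 23, v), (28, 10, 3, 30, d), (28, 10, 3, 33, v), (28, 10, 3, 4, t), (28, 29, 39, 1, k), (28, 29, 39, 23, v), (28, 29, 39, 30, d), (28, 29, 39, 33, v), (28, 29, 39, 4, t), (39, 25, 9, 23, v), (39, 25, 9, 28, r), (39, 25, 9, 6, u)}
Keep only column(s) F, E, G (2 duplicate(s) eliminated): {(3, 28, d), (3, 28, k), (3, 28, t), (3, 28, v), (39, 28, d), (39, 28, k), (39, 28, t), (39, 28, v), (9, 39, r), (9, 39, u), (9, 39, v)}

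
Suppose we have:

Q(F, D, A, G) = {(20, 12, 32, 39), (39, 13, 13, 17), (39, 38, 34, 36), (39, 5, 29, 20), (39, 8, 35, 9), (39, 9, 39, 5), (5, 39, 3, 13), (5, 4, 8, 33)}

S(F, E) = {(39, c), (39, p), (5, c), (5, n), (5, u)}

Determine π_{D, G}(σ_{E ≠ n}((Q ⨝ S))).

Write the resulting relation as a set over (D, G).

Natural join on F: {(39, 13, 13, 17, c), (39, 13, 13, 17, p), (39, 38, 34, 36, c), (39, 38, 34, 36, p), (39, 5, 29, 20, c), (39, 5, 29, 20, p), (39, 8, 35, 9, c), (39, 8, 35, 9, p), (39, 9, 39, 5, c), (39, 9, 39, 5, p), (5, 39, 3, 13, c), (5, 39, 3, 13, n), (5, 39, 3, 13, u), (5, 4, 8, 33, c), (5, 4, 8, 33, n), (5, 4, 8, 33, u)}
Selection E ≠ n: {(39, 13, 13, 17, c), (39, 13, 13, 17, p), (39, 38, 34, 36, c), (39, 38, 34, 36, p), (39, 5, 29, 20, c), (39, 5, 29, 20, p), (39, 8, 35, 9, c), (39, 8, 35, 9, p), (39, 9, 39, 5, c), (39, 9, 39, 5, p), (5, 39, 3, 13, c), (5, 39, 3, 13, u), (5, 4, 8, 33, c), (5, 4, 8, 33, u)}
Keep only column(s) D, G (7 duplicate(s) eliminated): {(13, 17), (38, 36), (39, 13), (4, 33), (5, 20), (8, 9), (9, 5)}

{(13, 17), (38, 36), (39, 13), (4, 33), (5, 20), (8, 9), (9, 5)}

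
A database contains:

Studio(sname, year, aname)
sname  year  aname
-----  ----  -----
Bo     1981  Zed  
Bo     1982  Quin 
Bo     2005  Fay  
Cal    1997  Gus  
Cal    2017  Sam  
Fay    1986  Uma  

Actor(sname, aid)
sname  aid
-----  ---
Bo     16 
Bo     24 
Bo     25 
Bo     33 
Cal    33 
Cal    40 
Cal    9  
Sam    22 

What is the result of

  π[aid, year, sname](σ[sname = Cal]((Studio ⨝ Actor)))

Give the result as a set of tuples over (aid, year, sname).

{(33, 1997, Cal), (33, 2017, Cal), (40, 1997, Cal), (40, 2017, Cal), (9, 1997, Cal), (9, 2017, Cal)}

Natural join on sname: {(Bo, 1981, Zed, 16), (Bo, 1981, Zed, 24), (Bo, 1981, Zed, 25), (Bo, 1981, Zed, 33), (Bo, 1982, Quin, 16), (Bo, 1982, Quin, 24), (Bo, 1982, Quin, 25), (Bo, 1982, Quin, 33), (Bo, 2005, Fay, 16), (Bo, 2005, Fay, 24), (Bo, 2005, Fay, 25), (Bo, 2005, Fay, 33), (Cal, 1997, Gus, 33), (Cal, 1997, Gus, 40), (Cal, 1997, Gus, 9), (Cal, 2017, Sam, 33), (Cal, 2017, Sam, 40), (Cal, 2017, Sam, 9)}
σ[sname = Cal]: keep tuples satisfying sname = Cal → {(Cal, 1997, Gus, 33), (Cal, 1997, Gus, 40), (Cal, 1997, Gus, 9), (Cal, 2017, Sam, 33), (Cal, 2017, Sam, 40), (Cal, 2017, Sam, 9)}
π_{aid, year, sname} gives {(33, 1997, Cal), (33, 2017, Cal), (40, 1997, Cal), (40, 2017, Cal), (9, 1997, Cal), (9, 2017, Cal)}.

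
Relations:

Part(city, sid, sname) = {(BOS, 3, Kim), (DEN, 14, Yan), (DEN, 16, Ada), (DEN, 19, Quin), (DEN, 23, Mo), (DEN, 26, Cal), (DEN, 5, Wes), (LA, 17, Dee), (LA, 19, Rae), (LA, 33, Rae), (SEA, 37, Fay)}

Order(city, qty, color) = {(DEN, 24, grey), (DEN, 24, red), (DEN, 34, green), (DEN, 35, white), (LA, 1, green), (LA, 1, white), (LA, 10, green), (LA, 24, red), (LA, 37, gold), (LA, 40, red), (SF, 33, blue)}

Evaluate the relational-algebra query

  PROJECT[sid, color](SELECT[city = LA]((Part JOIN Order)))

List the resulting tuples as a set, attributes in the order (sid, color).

{(17, gold), (17, green), (17, red), (17, white), (19, gold), (19, green), (19, red), (19, white), (33, gold), (33, green), (33, red), (33, white)}

Joining Part and Order on city yields {(DEN, 14, Yan, 24, grey), (DEN, 14, Yan, 24, red), (DEN, 14, Yan, 34, green), (DEN, 14, Yan, 35, white), (DEN, 16, Ada, 24, grey), (DEN, 16, Ada, 24, red), (DEN, 16, Ada, 34, green), (DEN, 16, Ada, 35, white), (DEN, 19, Quin, 24, grey), (DEN, 19, Quin, 24, red), (DEN, 19, Quin, 34, green), (DEN, 19, Quin, 35, white), (DEN, 23, Mo, 24, grey), (DEN, 23, Mo, 24, red), (DEN, 23, Mo, 34, green), (DEN, 23, Mo, 35, white), (DEN, 26, Cal, 24, grey), (DEN, 26, Cal, 24, red), (DEN, 26, Cal, 34, green), (DEN, 26, Cal, 35, white), (DEN, 5, Wes, 24, grey), (DEN, 5, Wes, 24, red), (DEN, 5, Wes, 34, green), (DEN, 5, Wes, 35, white), (LA, 17, Dee, 1, green), (LA, 17, Dee, 1, white), (LA, 17, Dee, 10, green), (LA, 17, Dee, 24, red), (LA, 17, Dee, 37, gold), (LA, 17, Dee, 40, red), (LA, 19, Rae, 1, green), (LA, 19, Rae, 1, white), (LA, 19, Rae, 10, green), (LA, 19, Rae, 24, red), (LA, 19, Rae, 37, gold), (LA, 19, Rae, 40, red), (LA, 33, Rae, 1, green), (LA, 33, Rae, 1, white), (LA, 33, Rae, 10, green), (LA, 33, Rae, 24, red), (LA, 33, Rae, 37, gold), (LA, 33, Rae, 40, red)}.
Selection city = LA: {(LA, 17, Dee, 1, green), (LA, 17, Dee, 1, white), (LA, 17, Dee, 10, green), (LA, 17, Dee, 24, red), (LA, 17, Dee, 37, gold), (LA, 17, Dee, 40, red), (LA, 19, Rae, 1, green), (LA, 19, Rae, 1, white), (LA, 19, Rae, 10, green), (LA, 19, Rae, 24, red), (LA, 19, Rae, 37, gold), (LA, 19, Rae, 40, red), (LA, 33, Rae, 1, green), (LA, 33, Rae, 1, white), (LA, 33, Rae, 10, green), (LA, 33, Rae, 24, red), (LA, 33, Rae, 37, gold), (LA, 33, Rae, 40, red)}
π_{sid, color} gives {(17, gold), (17, green), (17, red), (17, white), (19, gold), (19, green), (19, red), (19, white), (33, gold), (33, green), (33, red), (33, white)} (6 duplicate(s) eliminated).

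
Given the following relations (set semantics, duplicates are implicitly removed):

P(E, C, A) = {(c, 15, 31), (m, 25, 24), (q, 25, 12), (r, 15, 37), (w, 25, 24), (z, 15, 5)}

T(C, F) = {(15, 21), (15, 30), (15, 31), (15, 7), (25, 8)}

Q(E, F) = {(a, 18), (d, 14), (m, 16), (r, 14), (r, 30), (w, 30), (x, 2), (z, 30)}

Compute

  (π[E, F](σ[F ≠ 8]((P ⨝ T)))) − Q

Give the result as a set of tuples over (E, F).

Natural join on C: {(c, 15, 31, 21), (c, 15, 31, 30), (c, 15, 31, 31), (c, 15, 31, 7), (m, 25, 24, 8), (q, 25, 12, 8), (r, 15, 37, 21), (r, 15, 37, 30), (r, 15, 37, 31), (r, 15, 37, 7), (w, 25, 24, 8), (z, 15, 5, 21), (z, 15, 5, 30), (z, 15, 5, 31), (z, 15, 5, 7)}
σ[F ≠ 8]: keep tuples satisfying F ≠ 8 → {(c, 15, 31, 21), (c, 15, 31, 30), (c, 15, 31, 31), (c, 15, 31, 7), (r, 15, 37, 21), (r, 15, 37, 30), (r, 15, 37, 31), (r, 15, 37, 7), (z, 15, 5, 21), (z, 15, 5, 30), (z, 15, 5, 31), (z, 15, 5, 7)}
Projecting to E, F: {(c, 21), (c, 30), (c, 31), (c, 7), (r, 21), (r, 30), (r, 31), (r, 7), (z, 21), (z, 30), (z, 31), (z, 7)}
Set difference of the two operands is {(c, 21), (c, 30), (c, 31), (c, 7), (r, 21), (r, 31), (r, 7), (z, 21), (z, 31), (z, 7)}.

{(c, 21), (c, 30), (c, 31), (c, 7), (r, 21), (r, 31), (r, 7), (z, 21), (z, 31), (z, 7)}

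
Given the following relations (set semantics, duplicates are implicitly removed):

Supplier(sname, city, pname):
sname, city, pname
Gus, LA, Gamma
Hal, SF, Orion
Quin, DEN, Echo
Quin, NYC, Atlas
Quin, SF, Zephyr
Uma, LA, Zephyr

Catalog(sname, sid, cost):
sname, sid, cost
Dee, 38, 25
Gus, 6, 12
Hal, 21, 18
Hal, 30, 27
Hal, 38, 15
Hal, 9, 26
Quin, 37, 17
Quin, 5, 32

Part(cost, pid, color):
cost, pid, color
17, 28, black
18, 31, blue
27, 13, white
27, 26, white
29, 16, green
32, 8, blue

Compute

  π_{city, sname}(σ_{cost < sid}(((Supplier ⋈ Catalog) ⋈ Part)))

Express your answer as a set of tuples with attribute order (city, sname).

Natural join on sname: {(Gus, LA, Gamma, 6, 12), (Hal, SF, Orion, 21, 18), (Hal, SF, Orion, 30, 27), (Hal, SF, Orion, 38, 15), (Hal, SF, Orion, 9, 26), (Quin, DEN, Echo, 37, 17), (Quin, DEN, Echo, 5, 32), (Quin, NYC, Atlas, 37, 17), (Quin, NYC, Atlas, 5, 32), (Quin, SF, Zephyr, 37, 17), (Quin, SF, Zephyr, 5, 32)}
Natural join on cost: {(Hal, SF, Orion, 21, 18, 31, blue), (Hal, SF, Orion, 30, 27, 13, white), (Hal, SF, Orion, 30, 27, 26, white), (Quin, DEN, Echo, 37, 17, 28, black), (Quin, DEN, Echo, 5, 32, 8, blue), (Quin, NYC, Atlas, 37, 17, 28, black), (Quin, NYC, Atlas, 5, 32, 8, blue), (Quin, SF, Zephyr, 37, 17, 28, black), (Quin, SF, Zephyr, 5, 32, 8, blue)}
σ[cost < sid]: keep tuples satisfying cost < sid → {(Hal, SF, Orion, 21, 18, 31, blue), (Hal, SF, Orion, 30, 27, 13, white), (Hal, SF, Orion, 30, 27, 26, white), (Quin, DEN, Echo, 37, 17, 28, black), (Quin, NYC, Atlas, 37, 17, 28, black), (Quin, SF, Zephyr, 37, 17, 28, black)}
Keep only column(s) city, sname (2 duplicate(s) eliminated): {(DEN, Quin), (NYC, Quin), (SF, Hal), (SF, Quin)}

{(DEN, Quin), (NYC, Quin), (SF, Hal), (SF, Quin)}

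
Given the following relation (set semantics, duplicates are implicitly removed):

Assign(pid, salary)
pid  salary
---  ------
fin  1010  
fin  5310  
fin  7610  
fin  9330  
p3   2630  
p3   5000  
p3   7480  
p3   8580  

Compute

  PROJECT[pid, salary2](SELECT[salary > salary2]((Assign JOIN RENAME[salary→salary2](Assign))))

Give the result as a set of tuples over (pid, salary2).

{(fin, 1010), (fin, 5310), (fin, 7610), (p3, 2630), (p3, 5000), (p3, 7480)}

ρ[salary→salary2]: schema becomes (pid, salary2); tuples unchanged.
Joining Assign and RENAME[salary→salary2](Assign) on pid yields {(fin, 1010, 1010), (fin, 1010, 5310), (fin, 1010, 7610), (fin, 1010, 9330), (fin, 5310, 1010), (fin, 5310, 5310), (fin, 5310, 7610), (fin, 5310, 9330), (fin, 7610, 1010), (fin, 7610, 5310), (fin, 7610, 7610), (fin, 7610, 9330), (fin, 9330, 1010), (fin, 9330, 5310), (fin, 9330, 7610), (fin, 9330, 9330), (p3, 2630, 2630), (p3, 2630, 5000), (p3, 2630, 7480), (p3, 2630, 8580), (p3, 5000, 2630), (p3, 5000, 5000), (p3, 5000, 7480), (p3, 5000, 8580), (p3, 7480, 2630), (p3, 7480, 5000), (p3, 7480, 7480), (p3, 7480, 8580), (p3, 8580, 2630), (p3, 8580, 5000), (p3, 8580, 7480), (p3, 8580, 8580)}.
Apply σ_{salary > salary2}; surviving tuples: {(fin, 5310, 1010), (fin, 7610, 1010), (fin, 7610, 5310), (fin, 9330, 1010), (fin, 9330, 5310), (fin, 9330, 7610), (p3, 5000, 2630), (p3, 7480, 2630), (p3, 7480, 5000), (p3, 8580, 2630), (p3, 8580, 5000), (p3, 8580, 7480)}
Keep only column(s) pid, salary2 (6 duplicate(s) eliminated): {(fin, 1010), (fin, 5310), (fin, 7610), (p3, 2630), (p3, 5000), (p3, 7480)}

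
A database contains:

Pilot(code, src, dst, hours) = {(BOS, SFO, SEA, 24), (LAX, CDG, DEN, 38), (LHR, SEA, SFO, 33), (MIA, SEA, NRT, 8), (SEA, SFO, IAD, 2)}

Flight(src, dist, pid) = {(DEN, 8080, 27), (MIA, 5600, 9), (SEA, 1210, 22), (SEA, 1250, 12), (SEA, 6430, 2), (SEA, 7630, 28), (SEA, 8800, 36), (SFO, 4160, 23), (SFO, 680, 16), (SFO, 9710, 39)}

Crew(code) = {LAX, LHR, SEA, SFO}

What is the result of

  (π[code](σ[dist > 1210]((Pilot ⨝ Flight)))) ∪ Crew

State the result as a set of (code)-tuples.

Natural join on src: {(BOS, SFO, SEA, 24, 4160, 23), (BOS, SFO, SEA, 24, 680, 16), (BOS, SFO, SEA, 24, 9710, 39), (LHR, SEA, SFO, 33, 1210, 22), (LHR, SEA, SFO, 33, 1250, 12), (LHR, SEA, SFO, 33, 6430, 2), (LHR, SEA, SFO, 33, 7630, 28), (LHR, SEA, SFO, 33, 8800, 36), (MIA, SEA, NRT, 8, 1210, 22), (MIA, SEA, NRT, 8, 1250, 12), (MIA, SEA, NRT, 8, 6430, 2), (MIA, SEA, NRT, 8, 7630, 28), (MIA, SEA, NRT, 8, 8800, 36), (SEA, SFO, IAD, 2, 4160, 23), (SEA, SFO, IAD, 2, 680, 16), (SEA, SFO, IAD, 2, 9710, 39)}
σ[dist > 1210]: keep tuples satisfying dist > 1210 → {(BOS, SFO, SEA, 24, 4160, 23), (BOS, SFO, SEA, 24, 9710, 39), (LHR, SEA, SFO, 33, 1250, 12), (LHR, SEA, SFO, 33, 6430, 2), (LHR, SEA, SFO, 33, 7630, 28), (LHR, SEA, SFO, 33, 8800, 36), (MIA, SEA, NRT, 8, 1250, 12), (MIA, SEA, NRT, 8, 6430, 2), (MIA, SEA, NRT, 8, 7630, 28), (MIA, SEA, NRT, 8, 8800, 36), (SEA, SFO, IAD, 2, 4160, 23), (SEA, SFO, IAD, 2, 9710, 39)}
Keep only column(s) code (8 duplicate(s) eliminated): {BOS, LHR, MIA, SEA}
Union: {BOS, LHR, MIA, SEA} with {LAX, LHR, SEA, SFO} → {BOS, LAX, LHR, MIA, SEA, SFO}

{BOS, LAX, LHR, MIA, SEA, SFO}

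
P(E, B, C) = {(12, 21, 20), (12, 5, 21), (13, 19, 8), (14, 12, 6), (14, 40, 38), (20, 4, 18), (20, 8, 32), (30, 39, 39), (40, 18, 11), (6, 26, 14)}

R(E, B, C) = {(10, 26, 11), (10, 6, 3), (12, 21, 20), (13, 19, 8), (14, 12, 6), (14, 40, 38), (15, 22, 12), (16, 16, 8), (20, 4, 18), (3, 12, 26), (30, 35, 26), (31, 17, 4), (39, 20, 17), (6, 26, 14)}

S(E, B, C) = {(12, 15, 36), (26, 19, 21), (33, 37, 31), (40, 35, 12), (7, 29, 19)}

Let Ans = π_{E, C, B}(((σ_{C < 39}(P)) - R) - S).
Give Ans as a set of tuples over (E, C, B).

σ[C < 39]: keep tuples satisfying C < 39 → {(12, 21, 20), (12, 5, 21), (13, 19, 8), (14, 12, 6), (14, 40, 38), (20, 4, 18), (20, 8, 32), (40, 18, 11), (6, 26, 14)}
Difference: {(12, 21, 20), (12, 5, 21), (13, 19, 8), (14, 12, 6), (14, 40, 38), (20, 4, 18), (20, 8, 32), (40, 18, 11), (6, 26, 14)} with {(10, 26, 11), (10, 6, 3), (12, 21, 20), (13, 19, 8), (14, 12, 6), (14, 40, 38), (15, 22, 12), (16, 16, 8), (20, 4, 18), (3, 12, 26), (30, 35, 26), (31, 17, 4), (39, 20, 17), (6, 26, 14)} → {(12, 5, 21), (20, 8, 32), (40, 18, 11)}
Difference: {(12, 5, 21), (20, 8, 32), (40, 18, 11)} with {(12, 15, 36), (26, 19, 21), (33, 37, 31), (40, 35, 12), (7, 29, 19)} → {(12, 5, 21), (20, 8, 32), (40, 18, 11)}
π_{E, C, B} gives {(12, 21, 5), (20, 32, 8), (40, 11, 18)}.

{(12, 21, 5), (20, 32, 8), (40, 11, 18)}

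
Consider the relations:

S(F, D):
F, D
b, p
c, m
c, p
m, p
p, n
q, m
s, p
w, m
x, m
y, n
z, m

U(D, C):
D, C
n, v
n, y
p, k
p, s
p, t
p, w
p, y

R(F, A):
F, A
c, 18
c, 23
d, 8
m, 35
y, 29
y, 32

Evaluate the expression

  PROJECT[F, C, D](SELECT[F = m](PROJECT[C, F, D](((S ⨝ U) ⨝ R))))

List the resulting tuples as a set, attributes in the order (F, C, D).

{(m, k, p), (m, s, p), (m, t, p), (m, w, p), (m, y, p)}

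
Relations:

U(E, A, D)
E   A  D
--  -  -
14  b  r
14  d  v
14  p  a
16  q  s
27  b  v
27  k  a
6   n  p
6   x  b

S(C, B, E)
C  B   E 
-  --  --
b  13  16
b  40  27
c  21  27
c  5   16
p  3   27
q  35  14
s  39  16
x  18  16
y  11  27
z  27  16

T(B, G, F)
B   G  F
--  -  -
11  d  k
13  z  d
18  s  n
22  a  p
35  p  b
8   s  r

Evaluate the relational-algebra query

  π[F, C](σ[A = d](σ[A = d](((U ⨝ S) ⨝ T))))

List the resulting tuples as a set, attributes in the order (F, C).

{(b, q)}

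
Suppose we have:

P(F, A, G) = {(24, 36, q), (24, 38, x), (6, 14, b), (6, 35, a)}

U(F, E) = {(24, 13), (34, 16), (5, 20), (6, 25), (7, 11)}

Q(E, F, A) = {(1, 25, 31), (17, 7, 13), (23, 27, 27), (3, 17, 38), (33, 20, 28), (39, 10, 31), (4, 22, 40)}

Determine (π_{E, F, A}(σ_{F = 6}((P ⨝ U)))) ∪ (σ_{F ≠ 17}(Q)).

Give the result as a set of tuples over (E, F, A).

{(1, 25, 31), (17, 7, 13), (23, 27, 27), (25, 6, 14), (25, 6, 35), (33, 20, 28), (39, 10, 31), (4, 22, 40)}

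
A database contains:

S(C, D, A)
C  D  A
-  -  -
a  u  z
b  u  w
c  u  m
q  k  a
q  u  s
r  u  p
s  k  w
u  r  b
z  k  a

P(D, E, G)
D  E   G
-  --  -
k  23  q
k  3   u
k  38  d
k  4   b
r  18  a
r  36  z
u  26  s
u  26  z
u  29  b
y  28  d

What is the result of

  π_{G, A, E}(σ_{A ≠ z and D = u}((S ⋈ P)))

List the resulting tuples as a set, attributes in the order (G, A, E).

Natural join on D: {(a, u, z, 26, s), (a, u, z, 26, z), (a, u, z, 29, b), (b, u, w, 26, s), (b, u, w, 26, z), (b, u, w, 29, b), (c, u, m, 26, s), (c, u, m, 26, z), (c, u, m, 29, b), (q, k, a, 23, q), (q, k, a, 3, u), (q, k, a, 38, d), (q, k, a, 4, b), (q, u, s, 26, s), (q, u, s, 26, z), (q, u, s, 29, b), (r, u, p, 26, s), (r, u, p, 26, z), (r, u, p, 29, b), (s, k, w, 23, q), (s, k, w, 3, u), (s, k, w, 38, d), (s, k, w, 4, b), (u, r, b, 18, a), (u, r, b, 36, z), (z, k, a, 23, q), (z, k, a, 3, u), (z, k, a, 38, d), (z, k, a, 4, b)}
Apply σ_{A ≠ z and D = u}; surviving tuples: {(b, u, w, 26, s), (b, u, w, 26, z), (b, u, w, 29, b), (c, u, m, 26, s), (c, u, m, 26, z), (c, u, m, 29, b), (q, u, s, 26, s), (q, u, s, 26, z), (q, u, s, 29, b), (r, u, p, 26, s), (r, u, p, 26, z), (r, u, p, 29, b)}
π_{G, A, E} gives {(b, m, 29), (b, p, 29), (b, s, 29), (b, w, 29), (s, m, 26), (s, p, 26), (s, s, 26), (s, w, 26), (z, m, 26), (z, p, 26), (z, s, 26), (z, w, 26)}.

{(b, m, 29), (b, p, 29), (b, s, 29), (b, w, 29), (s, m, 26), (s, p, 26), (s, s, 26), (s, w, 26), (z, m, 26), (z, p, 26), (z, s, 26), (z, w, 26)}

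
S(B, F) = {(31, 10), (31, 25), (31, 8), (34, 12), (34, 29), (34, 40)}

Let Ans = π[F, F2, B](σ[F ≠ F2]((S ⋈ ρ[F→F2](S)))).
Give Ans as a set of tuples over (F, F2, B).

{(10, 25, 31), (10, 8, 31), (12, 29, 34), (12, 40, 34), (25, 10, 31), (25, 8, 31), (29, 12, 34), (29, 40, 34), (40, 12, 34), (40, 29, 34), (8, 10, 31), (8, 25, 31)}

ρ[F→F2]: schema becomes (B, F2); tuples unchanged.
Joining S and ρ[F→F2](S) on B yields {(31, 10, 10), (31, 10, 25), (31, 10, 8), (31, 25, 10), (31, 25, 25), (31, 25, 8), (31, 8, 10), (31, 8, 25), (31, 8, 8), (34, 12, 12), (34, 12, 29), (34, 12, 40), (34, 29, 12), (34, 29, 29), (34, 29, 40), (34, 40, 12), (34, 40, 29), (34, 40, 40)}.
Selection F ≠ F2: {(31, 10, 25), (31, 10, 8), (31, 25, 10), (31, 25, 8), (31, 8, 10), (31, 8, 25), (34, 12, 29), (34, 12, 40), (34, 29, 12), (34, 29, 40), (34, 40, 12), (34, 40, 29)}
Keep only column(s) F, F2, B: {(10, 25, 31), (10, 8, 31), (12, 29, 34), (12, 40, 34), (25, 10, 31), (25, 8, 31), (29, 12, 34), (29, 40, 34), (40, 12, 34), (40, 29, 34), (8, 10, 31), (8, 25, 31)}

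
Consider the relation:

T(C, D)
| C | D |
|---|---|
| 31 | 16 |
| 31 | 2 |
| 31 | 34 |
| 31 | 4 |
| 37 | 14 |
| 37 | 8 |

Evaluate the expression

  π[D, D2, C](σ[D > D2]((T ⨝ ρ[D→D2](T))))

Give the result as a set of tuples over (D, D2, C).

ρ[D→D2]: schema becomes (C, D2); tuples unchanged.
Natural join on C: {(31, 16, 16), (31, 16, 2), (31, 16, 34), (31, 16, 4), (31, 2, 16), (31, 2, 2), (31, 2, 34), (31, 2, 4), (31, 34, 16), (31, 34, 2), (31, 34, 34), (31, 34, 4), (31, 4, 16), (31, 4, 2), (31, 4, 34), (31, 4, 4), (37, 14, 14), (37, 14, 8), (37, 8, 14), (37, 8, 8)}
σ[D > D2]: keep tuples satisfying D > D2 → {(31, 16, 2), (31, 16, 4), (31, 34, 16), (31, 34, 2), (31, 34, 4), (31, 4, 2), (37, 14, 8)}
Projecting to D, D2, C: {(14, 8, 37), (16, 2, 31), (16, 4, 31), (34, 16, 31), (34, 2, 31), (34, 4, 31), (4, 2, 31)}

{(14, 8, 37), (16, 2, 31), (16, 4, 31), (34, 16, 31), (34, 2, 31), (34, 4, 31), (4, 2, 31)}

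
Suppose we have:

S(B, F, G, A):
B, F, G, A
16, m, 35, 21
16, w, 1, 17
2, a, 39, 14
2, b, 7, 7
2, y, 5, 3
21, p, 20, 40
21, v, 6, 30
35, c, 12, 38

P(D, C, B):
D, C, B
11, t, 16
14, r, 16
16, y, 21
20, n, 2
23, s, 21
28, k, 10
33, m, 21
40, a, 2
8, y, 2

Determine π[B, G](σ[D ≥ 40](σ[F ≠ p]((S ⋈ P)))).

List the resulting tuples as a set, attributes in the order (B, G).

S ⋈ P (natural join on B): {(16, m, 35, 21, 11, t), (16, m, 35, 21, 14, r), (16, w, 1, 17, 11, t), (16, w, 1, 17, 14, r), (2, a, 39, 14, 20, n), (2, a, 39, 14, 40, a), (2, a, 39, 14, 8, y), (2, b, 7, 7, 20, n), (2, b, 7, 7, 40, a), (2, b, 7, 7, 8, y), (2, y, 5, 3, 20, n), (2, y, 5, 3, 40, a), (2, y, 5, 3, 8, y), (21, p, 20, 40, 16, y), (21, p, 20, 40, 23, s), (21, p, 20, 40, 33, m), (21, v, 6, 30, 16, y), (21, v, 6, 30, 23, s), (21, v, 6, 30, 33, m)}
Apply σ_{F ≠ p}; surviving tuples: {(16, m, 35, 21, 11, t), (16, m, 35, 21, 14, r), (16, w, 1, 17, 11, t), (16, w, 1, 17, 14, r), (2, a, 39, 14, 20, n), (2, a, 39, 14, 40, a), (2, a, 39, 14, 8, y), (2, b, 7, 7, 20, n), (2, b, 7, 7, 40, a), (2, b, 7, 7, 8, y), (2, y, 5, 3, 20, n), (2, y, 5, 3, 40, a), (2, y, 5, 3, 8, y), (21, v, 6, 30, 16, y), (21, v, 6, 30, 23, s), (21, v, 6, 30, 33, m)}
Apply σ_{D ≥ 40}; surviving tuples: {(2, a, 39, 14, 40, a), (2, b, 7, 7, 40, a), (2, y, 5, 3, 40, a)}
Keep only column(s) B, G: {(2, 39), (2, 5), (2, 7)}

{(2, 39), (2, 5), (2, 7)}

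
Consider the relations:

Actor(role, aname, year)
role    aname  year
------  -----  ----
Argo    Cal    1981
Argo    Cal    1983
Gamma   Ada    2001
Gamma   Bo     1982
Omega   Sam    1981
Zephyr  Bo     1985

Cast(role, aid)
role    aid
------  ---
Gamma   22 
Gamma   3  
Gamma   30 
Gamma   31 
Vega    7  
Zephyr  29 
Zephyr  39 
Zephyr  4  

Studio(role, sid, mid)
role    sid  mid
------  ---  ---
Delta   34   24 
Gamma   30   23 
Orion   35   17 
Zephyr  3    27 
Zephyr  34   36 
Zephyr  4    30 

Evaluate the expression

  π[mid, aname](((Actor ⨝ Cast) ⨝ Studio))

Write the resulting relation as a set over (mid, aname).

Joining Actor and Cast on role yields {(Gamma, Ada, 2001, 22), (Gamma, Ada, 2001, 3), (Gamma, Ada, 2001, 30), (Gamma, Ada, 2001, 31), (Gamma, Bo, 1982, 22), (Gamma, Bo, 1982, 3), (Gamma, Bo, 1982, 30), (Gamma, Bo, 1982, 31), (Zephyr, Bo, 1985, 29), (Zephyr, Bo, 1985, 39), (Zephyr, Bo, 1985, 4)}.
Joining (Actor ⨝ Cast) and Studio on role yields {(Gamma, Ada, 2001, 22, 30, 23), (Gamma, Ada, 2001, 3, 30, 23), (Gamma, Ada, 2001, 30, 30, 23), (Gamma, Ada, 2001, 31, 30, 23), (Gamma, Bo, 1982, 22, 30, 23), (Gamma, Bo, 1982, 3, 30, 23), (Gamma, Bo, 1982, 30, 30, 23), (Gamma, Bo, 1982, 31, 30, 23), (Zephyr, Bo, 1985, 29, 3, 27), (Zephyr, Bo, 1985, 29, 34, 36), (Zephyr, Bo, 1985, 29, 4, 30), (Zephyr, Bo, 1985, 39, 3, 27), (Zephyr, Bo, 1985, 39, 34, 36), (Zephyr, Bo, 1985, 39, 4, 30), (Zephyr, Bo, 1985, 4, 3, 27), (Zephyr, Bo, 1985, 4, 34, 36), (Zephyr, Bo, 1985, 4, 4, 30)}.
Projecting to mid, aname (12 duplicate(s) eliminated): {(23, Ada), (23, Bo), (27, Bo), (30, Bo), (36, Bo)}

{(23, Ada), (23, Bo), (27, Bo), (30, Bo), (36, Bo)}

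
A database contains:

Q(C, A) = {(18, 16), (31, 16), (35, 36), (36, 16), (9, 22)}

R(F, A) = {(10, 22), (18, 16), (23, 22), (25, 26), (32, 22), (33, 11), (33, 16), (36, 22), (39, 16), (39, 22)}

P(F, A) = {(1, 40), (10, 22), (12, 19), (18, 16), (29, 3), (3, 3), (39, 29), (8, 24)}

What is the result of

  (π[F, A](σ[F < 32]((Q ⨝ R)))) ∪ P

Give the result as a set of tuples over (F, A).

{(1, 40), (10, 22), (12, 19), (18, 16), (23, 22), (29, 3), (3, 3), (39, 29), (8, 24)}

Joining Q and R on A yields {(18, 16, 18), (18, 16, 33), (18, 16, 39), (31, 16, 18), (31, 16, 33), (31, 16, 39), (36, 16, 18), (36, 16, 33), (36, 16, 39), (9, 22, 10), (9, 22, 23), (9, 22, 32), (9, 22, 36), (9, 22, 39)}.
Apply σ_{F < 32}; surviving tuples: {(18, 16, 18), (31, 16, 18), (36, 16, 18), (9, 22, 10), (9, 22, 23)}
Projecting to F, A (2 duplicate(s) eliminated): {(10, 22), (18, 16), (23, 22)}
Taking the union: {(1, 40), (10, 22), (12, 19), (18, 16), (23, 22), (29, 3), (3, 3), (39, 29), (8, 24)}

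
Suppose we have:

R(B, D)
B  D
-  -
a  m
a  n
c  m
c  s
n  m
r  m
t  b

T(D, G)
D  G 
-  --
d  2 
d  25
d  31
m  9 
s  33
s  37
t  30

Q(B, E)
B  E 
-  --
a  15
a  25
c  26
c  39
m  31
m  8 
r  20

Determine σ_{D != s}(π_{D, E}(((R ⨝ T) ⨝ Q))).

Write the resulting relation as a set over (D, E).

{(m, 15), (m, 20), (m, 25), (m, 26), (m, 39)}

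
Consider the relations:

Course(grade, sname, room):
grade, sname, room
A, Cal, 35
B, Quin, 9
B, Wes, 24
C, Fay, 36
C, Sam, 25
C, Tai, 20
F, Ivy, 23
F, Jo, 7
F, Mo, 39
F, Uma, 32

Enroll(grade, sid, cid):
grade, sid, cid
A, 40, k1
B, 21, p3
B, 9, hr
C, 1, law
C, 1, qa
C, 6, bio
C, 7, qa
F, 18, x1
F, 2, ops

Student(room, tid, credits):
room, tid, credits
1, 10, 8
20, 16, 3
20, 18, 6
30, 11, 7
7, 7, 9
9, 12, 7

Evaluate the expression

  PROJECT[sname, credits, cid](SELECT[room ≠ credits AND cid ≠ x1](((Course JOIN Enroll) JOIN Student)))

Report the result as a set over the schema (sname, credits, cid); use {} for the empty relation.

Joining Course and Enroll on grade yields {(A, Cal, 35, 40, k1), (B, Quin, 9, 21, p3), (B, Quin, 9, 9, hr), (B, Wes, 24, 21, p3), (B, Wes, 24, 9, hr), (C, Fay, 36, 1, law), (C, Fay, 36, 1, qa), (C, Fay, 36, 6, bio), (C, Fay, 36, 7, qa), (C, Sam, 25, 1, law), (C, Sam, 25, 1, qa), (C, Sam, 25, 6, bio), (C, Sam, 25, 7, qa), (C, Tai, 20, 1, law), (C, Tai, 20, 1, qa), (C, Tai, 20, 6, bio), (C, Tai, 20, 7, qa), (F, Ivy, 23, 18, x1), (F, Ivy, 23, 2, ops), (F, Jo, 7, 18, x1), (F, Jo, 7, 2, ops), (F, Mo, 39, 18, x1), (F, Mo, 39, 2, ops), (F, Uma, 32, 18, x1), (F, Uma, 32, 2, ops)}.
Joining (Course JOIN Enroll) and Student on room yields {(B, Quin, 9, 21, p3, 12, 7), (B, Quin, 9, 9, hr, 12, 7), (C, Tai, 20, 1, law, 16, 3), (C, Tai, 20, 1, law, 18, 6), (C, Tai, 20, 1, qa, 16, 3), (C, Tai, 20, 1, qa, 18, 6), (C, Tai, 20, 6, bio, 16, 3), (C, Tai, 20, 6, bio, 18, 6), (C, Tai, 20, 7, qa, 16, 3), (C, Tai, 20, 7, qa, 18, 6), (F, Jo, 7, 18, x1, 7, 9), (F, Jo, 7, 2, ops, 7, 9)}.
Apply σ_{room ≠ credits AND cid ≠ x1}; surviving tuples: {(B, Quin, 9, 21, p3, 12, 7), (B, Quin, 9, 9, hr, 12, 7), (C, Tai, 20, 1, law, 16, 3), (C, Tai, 20, 1, law, 18, 6), (C, Tai, 20, 1, qa, 16, 3), (C, Tai, 20, 1, qa, 18, 6), (C, Tai, 20, 6, bio, 16, 3), (C, Tai, 20, 6, bio, 18, 6), (C, Tai, 20, 7, qa, 16, 3), (C, Tai, 20, 7, qa, 18, 6), (F, Jo, 7, 2, ops, 7, 9)}
Projecting to sname, credits, cid (2 duplicate(s) eliminated): {(Jo, 9, ops), (Quin, 7, hr), (Quin, 7, p3), (Tai, 3, bio), (Tai, 3, law), (Tai, 3, qa), (Tai, 6, bio), (Tai, 6, law), (Tai, 6, qa)}

{(Jo, 9, ops), (Quin, 7, hr), (Quin, 7, p3), (Tai, 3, bio), (Tai, 3, law), (Tai, 3, qa), (Tai, 6, bio), (Tai, 6, law), (Tai, 6, qa)}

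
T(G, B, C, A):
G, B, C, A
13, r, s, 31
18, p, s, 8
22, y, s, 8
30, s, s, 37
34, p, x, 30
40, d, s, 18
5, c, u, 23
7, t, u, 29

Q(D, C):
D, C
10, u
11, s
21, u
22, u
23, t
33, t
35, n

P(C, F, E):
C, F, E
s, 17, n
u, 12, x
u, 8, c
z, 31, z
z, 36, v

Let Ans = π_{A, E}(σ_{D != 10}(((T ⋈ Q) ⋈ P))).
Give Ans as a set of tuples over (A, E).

{(18, n), (23, c), (23, x), (29, c), (29, x), (31, n), (37, n), (8, n)}

Natural join on C: {(13, r, s, 31, 11), (18, p, s, 8, 11), (22, y, s, 8, 11), (30, s, s, 37, 11), (40, d, s, 18, 11), (5, c, u, 23, 10), (5, c, u, 23, 21), (5, c, u, 23, 22), (7, t, u, 29, 10), (7, t, u, 29, 21), (7, t, u, 29, 22)}
Natural join on C: {(13, r, s, 31, 11, 17, n), (18, p, s, 8, 11, 17, n), (22, y, s, 8, 11, 17, n), (30, s, s, 37, 11, 17, n), (40, d, s, 18, 11, 17, n), (5, c, u, 23, 10, 12, x), (5, c, u, 23, 10, 8, c), (5, c, u, 23, 21, 12, x), (5, c, u, 23, 21, 8, c), (5, c, u, 23, 22, 12, x), (5, c, u, 23, 22, 8, c), (7, t, u, 29, 10, 12, x), (7, t, u, 29, 10, 8, c), (7, t, u, 29, 21, 12, x), (7, t, u, 29, 21, 8, c), (7, t, u, 29, 22, 12, x), (7, t, u, 29, 22, 8, c)}
Selection D != 10: {(13, r, s, 31, 11, 17, n), (18, p, s, 8, 11, 17, n), (22, y, s, 8, 11, 17, n), (30, s, s, 37, 11, 17, n), (40, d, s, 18, 11, 17, n), (5, c, u, 23, 21, 12, x), (5, c, u, 23, 21, 8, c), (5, c, u, 23, 22, 12, x), (5, c, u, 23, 22, 8, c), (7, t, u, 29, 21, 12, x), (7, t, u, 29, 21, 8, c), (7, t, u, 29, 22, 12, x), (7, t, u, 29, 22, 8, c)}
π[A, E]: project onto (A, E) (5 duplicate(s) eliminated) → {(18, n), (23, c), (23, x), (29, c), (29, x), (31, n), (37, n), (8, n)}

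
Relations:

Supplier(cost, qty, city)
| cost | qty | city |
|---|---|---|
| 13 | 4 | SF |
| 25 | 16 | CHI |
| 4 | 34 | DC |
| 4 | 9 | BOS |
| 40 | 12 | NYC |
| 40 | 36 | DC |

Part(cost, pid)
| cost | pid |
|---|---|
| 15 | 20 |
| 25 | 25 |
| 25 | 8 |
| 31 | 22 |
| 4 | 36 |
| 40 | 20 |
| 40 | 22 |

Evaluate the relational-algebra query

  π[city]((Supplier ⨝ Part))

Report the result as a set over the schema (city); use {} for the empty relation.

Natural join on cost: {(25, 16, CHI, 25), (25, 16, CHI, 8), (4, 34, DC, 36), (4, 9, BOS, 36), (40, 12, NYC, 20), (40, 12, NYC, 22), (40, 36, DC, 20), (40, 36, DC, 22)}
Projecting to city (4 duplicate(s) eliminated): {BOS, CHI, DC, NYC}

{BOS, CHI, DC, NYC}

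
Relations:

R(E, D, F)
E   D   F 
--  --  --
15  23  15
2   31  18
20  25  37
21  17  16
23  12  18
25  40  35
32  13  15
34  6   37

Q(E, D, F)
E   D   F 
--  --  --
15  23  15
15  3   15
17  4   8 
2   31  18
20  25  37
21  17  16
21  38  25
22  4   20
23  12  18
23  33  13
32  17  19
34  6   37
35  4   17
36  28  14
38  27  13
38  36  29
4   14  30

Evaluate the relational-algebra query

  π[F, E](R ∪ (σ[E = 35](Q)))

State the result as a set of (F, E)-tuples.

{(15, 15), (15, 32), (16, 21), (17, 35), (18, 2), (18, 23), (35, 25), (37, 20), (37, 34)}

Selection E = 35: {(35, 4, 17)}
Set union of the two operands is {(15, 23, 15), (2, 31, 18), (20, 25, 37), (21, 17, 16), (23, 12, 18), (25, 40, 35), (32, 13, 15), (34, 6, 37), (35, 4, 17)}.
Projecting to F, E: {(15, 15), (15, 32), (16, 21), (17, 35), (18, 2), (18, 23), (35, 25), (37, 20), (37, 34)}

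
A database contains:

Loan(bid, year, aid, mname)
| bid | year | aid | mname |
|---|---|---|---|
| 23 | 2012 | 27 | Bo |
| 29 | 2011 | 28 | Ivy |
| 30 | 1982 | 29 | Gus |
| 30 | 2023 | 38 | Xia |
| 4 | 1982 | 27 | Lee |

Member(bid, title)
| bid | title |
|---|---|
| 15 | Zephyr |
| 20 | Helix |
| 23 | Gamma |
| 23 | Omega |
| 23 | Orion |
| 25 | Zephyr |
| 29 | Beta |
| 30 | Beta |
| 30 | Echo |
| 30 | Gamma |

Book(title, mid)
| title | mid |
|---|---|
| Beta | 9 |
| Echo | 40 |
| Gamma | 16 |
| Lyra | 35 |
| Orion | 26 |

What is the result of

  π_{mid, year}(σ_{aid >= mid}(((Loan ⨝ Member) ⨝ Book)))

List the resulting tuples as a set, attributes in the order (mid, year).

Loan ⋈ Member (natural join on bid): {(23, 2012, 27, Bo, Gamma), (23, 2012, 27, Bo, Omega), (23, 2012, 27, Bo, Orion), (29, 2011, 28, Ivy, Beta), (30, 1982, 29, Gus, Beta), (30, 1982, 29, Gus, Echo), (30, 1982, 29, Gus, Gamma), (30, 2023, 38, Xia, Beta), (30, 2023, 38, Xia, Echo), (30, 2023, 38, Xia, Gamma)}
(Loan ⨝ Member) ⋈ Book (natural join on title): {(23, 2012, 27, Bo, Gamma, 16), (23, 2012, 27, Bo, Orion, 26), (29, 2011, 28, Ivy, Beta, 9), (30, 1982, 29, Gus, Beta, 9), (30, 1982, 29, Gus, Echo, 40), (30, 1982, 29, Gus, Gamma, 16), (30, 2023, 38, Xia, Beta, 9), (30, 2023, 38, Xia, Echo, 40), (30, 2023, 38, Xia, Gamma, 16)}
Selection aid >= mid: {(23, 2012, 27, Bo, Gamma, 16), (23, 2012, 27, Bo, Orion, 26), (29, 2011, 28, Ivy, Beta, 9), (30, 1982, 29, Gus, Beta, 9), (30, 1982, 29, Gus, Gamma, 16), (30, 2023, 38, Xia, Beta, 9), (30, 2023, 38, Xia, Gamma, 16)}
Keep only column(s) mid, year: {(16, 1982), (16, 2012), (16, 2023), (26, 2012), (9, 1982), (9, 2011), (9, 2023)}

{(16, 1982), (16, 2012), (16, 2023), (26, 2012), (9, 1982), (9, 2011), (9, 2023)}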